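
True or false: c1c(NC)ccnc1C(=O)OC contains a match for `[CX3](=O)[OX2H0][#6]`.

True

The pattern [CX3](=O)[OX2H0][#6] describes a carbonyl carbon bonded to an oxygen that is itself bonded to carbon (no H on that O) — an ester.
The molecule carries a methyl-ester group (-C(=O)OCH3), whose atoms satisfy every constraint of the query, so the pattern matches.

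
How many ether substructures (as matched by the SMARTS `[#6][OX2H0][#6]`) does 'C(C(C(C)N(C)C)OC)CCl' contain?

[#6][OX2H0][#6] is the SMARTS for an ether: an aliphatic oxygen bridging two carbons with no H on the oxygen.
Exactly one fragment in the molecule meets all constraints, giving 1 match.

1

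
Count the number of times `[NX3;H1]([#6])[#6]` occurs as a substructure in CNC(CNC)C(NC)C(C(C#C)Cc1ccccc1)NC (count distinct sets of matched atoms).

[NX3;H1]([#6])[#6] is the SMARTS for a secondary amine: a trivalent nitrogen with one H, bonded to two carbons.
The molecule carries 4 separate instances of an N-methylamino group (-NHCH3) meeting every constraint; each maps to a distinct set of atoms, giving 4 matches.

4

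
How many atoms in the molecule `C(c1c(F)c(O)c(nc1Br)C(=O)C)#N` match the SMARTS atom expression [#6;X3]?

The query [#6;X3] means: any carbon (aromatic or not) with three total connections.
Check the 14 heavy atoms by environment: 1× n (aromatic, X2) → no; 5× c (aromatic, X3) → match; 1× Br (X1) → no; 1× C (X2) → no; 1× N (X1) → no; 1× O (X2) → no; 1× C (X3) → match; 1× O (X1) → no; 1× C (X4) → no; 1× F (X1) → no.
Summing the matching environments: 5 + 1 = 6 matching atoms.

6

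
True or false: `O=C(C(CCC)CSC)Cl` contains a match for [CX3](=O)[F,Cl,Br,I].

The pattern [CX3](=O)[F,Cl,Br,I] describes a carbonyl carbon bonded to a halogen — an acyl halide.
The molecule carries an acyl chloride (-C(=O)Cl), whose atoms satisfy every constraint of the query, so the pattern matches.

True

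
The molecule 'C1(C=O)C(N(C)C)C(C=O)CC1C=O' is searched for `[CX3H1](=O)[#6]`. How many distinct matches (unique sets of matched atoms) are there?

3

[CX3H1](=O)[#6] is the SMARTS for an aldehyde: an sp2 carbon with one H, double-bonded to O and single-bonded to carbon.
The molecule carries 3 separate instances of an aldehyde (-CHO) meeting every constraint; each maps to a distinct set of atoms, giving 3 matches.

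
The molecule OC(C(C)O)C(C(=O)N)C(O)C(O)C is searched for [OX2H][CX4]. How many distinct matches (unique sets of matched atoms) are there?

4

[OX2H][CX4] is the SMARTS for an aliphatic alcohol: a hydroxyl oxygen bound to an sp3 (X4) carbon.
The molecule carries 4 separate instances of a hydroxyl group (-OH) meeting every constraint; each maps to a distinct set of atoms, giving 4 matches.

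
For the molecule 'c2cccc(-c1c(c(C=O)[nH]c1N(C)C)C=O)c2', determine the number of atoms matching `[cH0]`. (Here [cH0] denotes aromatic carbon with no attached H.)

5

Check the 18 heavy atoms by environment: 1× n (aromatic, H1) → no; 5× c (aromatic, H0) → match; 2× C (H1) → no; 2× O (H0) → no; 5× c (aromatic, H1) → no; 1× N (H0) → no; 2× C (H3) → no.
That gives 5 matching atoms.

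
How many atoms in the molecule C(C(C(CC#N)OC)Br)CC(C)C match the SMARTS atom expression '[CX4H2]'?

3

The query [CX4H2] means: sp3 carbon (X4) with exactly two hydrogens.
Check the 13 heavy atoms by environment: 3× C (H2, X4) → match; 3× C (H1, X4) → no; 1× C (H0, X2) → no; 1× N (H0, X1) → no; 1× Br (H0, X1) → no; 1× O (H0, X2) → no; 3× C (H3, X4) → no.
That gives 3 matching atoms.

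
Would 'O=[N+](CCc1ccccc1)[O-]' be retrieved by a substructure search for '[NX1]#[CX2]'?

No

The pattern [NX1]#[CX2] describes a nitrogen triple-bonded to a two-connected carbon — a nitrile.
The closest candidate here is a nitro group (-[N+](=O)[O-]), but there is no C#N triple bond. No other fragment satisfies the full query, so there is no match.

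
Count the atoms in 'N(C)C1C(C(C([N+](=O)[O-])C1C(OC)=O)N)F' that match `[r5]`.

5

Check the 16 heavy atoms by environment: 5× C (in 5-ring) → match; 2× N (acyclic) → no; 1× F (acyclic) → no; 1× N (charge +1, acyclic) → no; 1× O (charge -1, acyclic) → no; 3× O (acyclic) → no; 3× C (acyclic) → no.
That gives 5 matching atoms.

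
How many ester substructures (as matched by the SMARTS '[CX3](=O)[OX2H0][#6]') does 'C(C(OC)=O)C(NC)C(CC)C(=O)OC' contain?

2

[CX3](=O)[OX2H0][#6] is the SMARTS for an ester: a carbonyl carbon bonded to an oxygen that is itself bonded to carbon (no H on that O).
The molecule carries 2 separate instances of a methyl-ester group (-C(=O)OCH3) meeting every constraint; each maps to a distinct set of atoms, giving 2 matches.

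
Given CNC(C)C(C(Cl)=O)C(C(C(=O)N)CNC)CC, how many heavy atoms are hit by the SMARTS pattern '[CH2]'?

The query [CH2] means: aliphatic carbon with exactly two hydrogens.
Check the 18 heavy atoms by environment: 2× C (H2) → match; 4× C (H1) → no; 4× C (H3) → no; 2× N (H1) → no; 2× C (H0) → no; 2× O (H0) → no; 1× N (H2) → no; 1× Cl (H0) → no.
That gives 2 matching atoms.

2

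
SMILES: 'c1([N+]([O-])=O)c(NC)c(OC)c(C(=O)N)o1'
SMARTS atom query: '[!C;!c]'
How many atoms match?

8

The query [!C;!c] means: neither aliphatic nor aromatic carbon — same as [!#6].
Check the 15 heavy atoms by environment: 1× o (aromatic) → match; 4× c (aromatic) → no; 3× C → no; 3× O → match; 2× N → match; 1× N (charge +1) → match; 1× O (charge -1) → match.
Summing the matching environments: 1 + 3 + 2 + 1 + 1 = 8 matching atoms.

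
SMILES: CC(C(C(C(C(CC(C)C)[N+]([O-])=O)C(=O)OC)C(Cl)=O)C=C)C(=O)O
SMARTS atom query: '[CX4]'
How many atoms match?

The query [CX4] means: C with X4: aliphatic carbon with exactly 4 total connections (bonds + H).
Check the 25 heavy atoms by environment: 11× C (X4) → match; 5× C (X3) → no; 4× O (X1) → no; 1× Cl (X1) → no; 2× O (X2) → no; 1× N (charge +1, X3) → no; 1× O (charge -1, X1) → no.
That gives 11 matching atoms.

11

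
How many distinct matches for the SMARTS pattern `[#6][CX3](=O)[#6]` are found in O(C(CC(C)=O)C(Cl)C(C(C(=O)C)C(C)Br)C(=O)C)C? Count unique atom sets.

[#6][CX3](=O)[#6] is the SMARTS for a ketone: a carbonyl carbon (no H) flanked by two carbons.
The molecule carries 3 separate instances of an acetyl/ketone group (-C(=O)CH3) meeting every constraint; each maps to a distinct set of atoms, giving 3 matches.

3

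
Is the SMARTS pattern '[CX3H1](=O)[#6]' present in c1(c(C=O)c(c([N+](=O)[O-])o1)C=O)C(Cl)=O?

Yes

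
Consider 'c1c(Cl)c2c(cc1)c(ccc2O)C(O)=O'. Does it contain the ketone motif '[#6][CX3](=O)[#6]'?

No

The pattern [#6][CX3](=O)[#6] describes a carbonyl carbon (no H) flanked by two carbons — a ketone.
The closest candidate here is a carboxylic acid group (-C(=O)OH), but one neighbour of the carbonyl carbon is O, not C. No other fragment satisfies the full query, so there is no match.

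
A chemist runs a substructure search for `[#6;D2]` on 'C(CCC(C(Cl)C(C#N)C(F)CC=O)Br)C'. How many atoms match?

The query [#6;D2] means: any carbon bonded to exactly two heavy atoms.
Check the 16 heavy atoms by environment: 6× C (D2) → match; 4× C (D3) → no; 1× Cl (D1) → no; 1× F (D1) → no; 1× N (D1) → no; 1× Br (D1) → no; 1× C (D1) → no; 1× O (D1) → no.
That gives 6 matching atoms.

6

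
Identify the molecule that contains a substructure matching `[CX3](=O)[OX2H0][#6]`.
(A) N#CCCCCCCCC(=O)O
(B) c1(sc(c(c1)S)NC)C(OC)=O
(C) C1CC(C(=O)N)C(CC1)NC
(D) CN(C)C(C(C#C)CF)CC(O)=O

B

[CX3](=O)[OX2H0][#6] describes a carbonyl carbon bonded to an oxygen that is itself bonded to carbon (no H on that O) (an ester).
(A) has a carboxylic acid group (-C(=O)OH) but the singly-bonded O carries H (OX2H1, not H0).
(B) contains a methyl-ester group (-C(=O)OCH3), which satisfies every atom and bond constraint.
(C) has a primary amide (-C(=O)NH2) but the carbonyl is bonded to N, not to an O-C linkage.
(D) has a carboxylic acid group (-C(=O)OH) but the singly-bonded O carries H (OX2H1, not H0).
So the answer is (B).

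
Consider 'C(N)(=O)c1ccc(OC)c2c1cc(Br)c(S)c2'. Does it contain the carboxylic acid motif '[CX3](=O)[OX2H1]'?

No

The pattern [CX3](=O)[OX2H1] describes an sp2 carbon double-bonded to O and single-bonded to an -OH oxygen — a carboxylic acid.
The closest candidate here is a primary amide (-C(=O)NH2), but the carbonyl is bonded to N, not to an -OH oxygen. No other fragment satisfies the full query, so there is no match.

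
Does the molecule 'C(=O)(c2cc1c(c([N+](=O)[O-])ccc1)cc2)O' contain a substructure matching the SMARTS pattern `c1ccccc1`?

Yes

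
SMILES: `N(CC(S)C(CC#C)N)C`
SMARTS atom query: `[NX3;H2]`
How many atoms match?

Check the 10 heavy atoms by environment: 2× C (H2, X4) → no; 2× C (H1, X4) → no; 1× N (H2, X3) → match; 1× N (H1, X3) → no; 1× C (H3, X4) → no; 1× S (H1, X2) → no; 1× C (H0, X2) → no; 1× C (H1, X2) → no.
That gives 1 matching atom.

1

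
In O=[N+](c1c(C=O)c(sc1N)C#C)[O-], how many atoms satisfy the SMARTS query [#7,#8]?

5

The query [#7,#8] means: nitrogen or oxygen (comma = OR).
Check the 13 heavy atoms by environment: 1× s (aromatic) → no; 4× c (aromatic) → no; 3× C → no; 2× O → match; 1× N (charge +1) → match; 1× O (charge -1) → match; 1× N → match.
Summing the matching environments: 2 + 1 + 1 + 1 = 5 matching atoms.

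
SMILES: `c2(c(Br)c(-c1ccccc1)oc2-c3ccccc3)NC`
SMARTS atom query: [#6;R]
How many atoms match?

The query [#6;R] means: carbon that is part of a ring.
Check the 20 heavy atoms by environment: 1× o (aromatic, in 5-ring) → no; 4× c (aromatic, in 5-ring) → match; 1× N (acyclic) → no; 1× C (acyclic) → no; 12× c (aromatic, in 6-ring) → match; 1× Br (acyclic) → no.
Summing the matching environments: 4 + 12 = 16 matching atoms.

16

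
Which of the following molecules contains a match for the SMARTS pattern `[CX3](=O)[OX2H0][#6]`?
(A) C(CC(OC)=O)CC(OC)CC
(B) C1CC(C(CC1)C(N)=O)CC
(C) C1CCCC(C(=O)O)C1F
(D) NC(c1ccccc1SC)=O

A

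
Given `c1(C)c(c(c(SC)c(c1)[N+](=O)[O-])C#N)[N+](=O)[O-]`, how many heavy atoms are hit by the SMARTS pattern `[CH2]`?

The query [CH2] means: aliphatic carbon with exactly two hydrogens.
Check the 17 heavy atoms by environment: 1× c (aromatic, H1) → no; 5× c (aromatic, H0) → no; 2× N (charge +1, H0) → no; 2× O (charge -1, H0) → no; 2× O (H0) → no; 1× C (H0) → no; 1× N (H0) → no; 2× C (H3) → no; 1× S (H0) → no.
No environment satisfies the query, so 0 matching atoms.

0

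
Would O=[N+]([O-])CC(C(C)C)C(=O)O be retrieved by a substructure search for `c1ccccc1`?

The pattern c1ccccc1 describes six aromatic carbons in a ring — a benzene ring.
The closest candidate here is a methyl group (-CH3), but no six-membered all-carbon aromatic ring is present. No other fragment satisfies the full query, so there is no match.

No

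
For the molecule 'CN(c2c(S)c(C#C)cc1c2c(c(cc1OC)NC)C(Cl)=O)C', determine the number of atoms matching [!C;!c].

6

The query [!C;!c] means: neither aliphatic nor aromatic carbon — same as [!#6].
Check the 23 heavy atoms by environment: 10× c (aromatic) → no; 2× N → match; 7× C → no; 1× S → match; 2× O → match; 1× Cl → match.
Summing the matching environments: 2 + 1 + 2 + 1 = 6 matching atoms.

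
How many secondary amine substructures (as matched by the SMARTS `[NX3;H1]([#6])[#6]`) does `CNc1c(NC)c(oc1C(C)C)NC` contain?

[NX3;H1]([#6])[#6] is the SMARTS for a secondary amine: a trivalent nitrogen with one H, bonded to two carbons.
The molecule carries 3 separate instances of an N-methylamino group (-NHCH3) meeting every constraint; each maps to a distinct set of atoms, giving 3 matches.

3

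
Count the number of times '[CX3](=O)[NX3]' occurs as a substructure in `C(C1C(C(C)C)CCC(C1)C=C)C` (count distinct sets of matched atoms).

[CX3](=O)[NX3] is the SMARTS for an amide: a carbonyl carbon bonded to a trivalent nitrogen.
No fragment in the molecule satisfies every constraint, giving 0 matches.

0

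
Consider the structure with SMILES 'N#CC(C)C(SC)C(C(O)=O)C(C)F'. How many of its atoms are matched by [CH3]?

3

The query [CH3] means: aliphatic carbon with exactly three hydrogens.
Check the 14 heavy atoms by environment: 3× C (H3) → match; 4× C (H1) → no; 1× S (H0) → no; 1× F (H0) → no; 2× C (H0) → no; 1× N (H0) → no; 1× O (H0) → no; 1× O (H1) → no.
That gives 3 matching atoms.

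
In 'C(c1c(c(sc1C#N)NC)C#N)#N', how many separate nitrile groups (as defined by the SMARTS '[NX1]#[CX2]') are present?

[NX1]#[CX2] is the SMARTS for a nitrile: a nitrogen triple-bonded to a two-connected carbon.
The molecule carries 3 separate instances of a nitrile (-C#N) meeting every constraint; each maps to a distinct set of atoms, giving 3 matches.

3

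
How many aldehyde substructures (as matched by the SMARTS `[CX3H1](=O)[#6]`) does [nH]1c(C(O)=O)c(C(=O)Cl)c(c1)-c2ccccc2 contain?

0

[CX3H1](=O)[#6] is the SMARTS for an aldehyde: an sp2 carbon with one H, double-bonded to O and single-bonded to carbon.
The molecule has a carboxylic acid group (-C(=O)OH), but the carbonyl carbon has H0 and is bonded to O, not H1; nothing else fits, so there are 0 matches.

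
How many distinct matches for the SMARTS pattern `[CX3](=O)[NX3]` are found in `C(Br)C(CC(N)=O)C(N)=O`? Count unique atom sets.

2

[CX3](=O)[NX3] is the SMARTS for an amide: a carbonyl carbon bonded to a trivalent nitrogen.
The molecule carries 2 separate instances of a primary amide (-C(=O)NH2) meeting every constraint; each maps to a distinct set of atoms, giving 2 matches.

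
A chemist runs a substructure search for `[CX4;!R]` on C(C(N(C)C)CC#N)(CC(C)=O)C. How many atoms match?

Check the 13 heavy atoms by environment: 8× C (X4, acyclic) → match; 1× C (X3, acyclic) → no; 1× O (X1, acyclic) → no; 1× C (X2, acyclic) → no; 1× N (X1, acyclic) → no; 1× N (X3, acyclic) → no.
That gives 8 matching atoms.

8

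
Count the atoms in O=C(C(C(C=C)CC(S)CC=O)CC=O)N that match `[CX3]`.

5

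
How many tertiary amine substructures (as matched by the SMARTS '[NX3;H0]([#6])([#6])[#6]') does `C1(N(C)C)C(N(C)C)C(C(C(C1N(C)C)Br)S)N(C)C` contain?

[NX3;H0]([#6])([#6])[#6] is the SMARTS for a tertiary amine: a trivalent nitrogen with no H, bonded to three carbons.
The molecule carries 4 separate instances of a dimethylamino group (-N(CH3)2) meeting every constraint; each maps to a distinct set of atoms, giving 4 matches.

4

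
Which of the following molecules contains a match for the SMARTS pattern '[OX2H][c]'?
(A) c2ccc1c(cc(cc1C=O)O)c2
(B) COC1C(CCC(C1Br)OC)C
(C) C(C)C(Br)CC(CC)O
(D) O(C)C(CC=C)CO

A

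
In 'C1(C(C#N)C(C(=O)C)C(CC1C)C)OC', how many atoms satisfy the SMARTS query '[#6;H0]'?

2

The query [#6;H0] means: any carbon with no attached hydrogen.
Check the 15 heavy atoms by environment: 5× C (H1) → no; 1× C (H2) → no; 4× C (H3) → no; 2× O (H0) → no; 2× C (H0) → match; 1× N (H0) → no.
That gives 2 matching atoms.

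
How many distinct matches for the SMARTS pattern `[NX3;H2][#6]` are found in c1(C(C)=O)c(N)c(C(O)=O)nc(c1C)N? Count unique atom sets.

2

[NX3;H2][#6] is the SMARTS for a primary amine: a trivalent nitrogen with two H attached to carbon.
The molecule carries 2 separate instances of a primary amino group (-NH2) meeting every constraint; each maps to a distinct set of atoms, giving 2 matches.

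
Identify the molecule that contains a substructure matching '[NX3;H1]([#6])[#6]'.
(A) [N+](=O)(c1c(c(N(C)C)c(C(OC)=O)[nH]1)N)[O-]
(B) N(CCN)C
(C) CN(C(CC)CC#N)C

[NX3;H1]([#6])[#6] describes a trivalent nitrogen with one H, bonded to two carbons (a secondary amine).
(A) has a dimethylamino group (-N(CH3)2) but the nitrogen has H0, not H1.
(B) contains an N-methylamino group (-NHCH3), which satisfies every atom and bond constraint.
(C) has a dimethylamino group (-N(CH3)2) but the nitrogen has H0, not H1.
So the answer is (B).

B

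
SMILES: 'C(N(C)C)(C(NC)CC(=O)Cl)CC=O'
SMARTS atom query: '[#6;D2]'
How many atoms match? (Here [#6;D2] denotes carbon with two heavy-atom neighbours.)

3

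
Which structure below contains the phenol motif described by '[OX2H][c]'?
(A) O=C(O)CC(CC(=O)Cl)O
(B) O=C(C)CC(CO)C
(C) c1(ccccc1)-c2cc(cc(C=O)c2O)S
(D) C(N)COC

C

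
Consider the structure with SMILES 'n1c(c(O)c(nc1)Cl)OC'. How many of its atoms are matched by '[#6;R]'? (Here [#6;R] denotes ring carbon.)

4

Check the 10 heavy atoms by environment: 2× n (aromatic, in 6-ring) → no; 4× c (aromatic, in 6-ring) → match; 2× O (acyclic) → no; 1× Cl (acyclic) → no; 1× C (acyclic) → no.
That gives 4 matching atoms.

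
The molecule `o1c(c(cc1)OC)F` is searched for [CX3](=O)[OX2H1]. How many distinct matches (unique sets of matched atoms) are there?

[CX3](=O)[OX2H1] is the SMARTS for a carboxylic acid: an sp2 carbon double-bonded to O and single-bonded to an -OH oxygen.
No fragment in the molecule satisfies every constraint, giving 0 matches.

0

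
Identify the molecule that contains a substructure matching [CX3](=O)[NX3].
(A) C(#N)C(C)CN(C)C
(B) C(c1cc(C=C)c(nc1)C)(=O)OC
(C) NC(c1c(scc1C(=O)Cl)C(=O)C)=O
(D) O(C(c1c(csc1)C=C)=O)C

C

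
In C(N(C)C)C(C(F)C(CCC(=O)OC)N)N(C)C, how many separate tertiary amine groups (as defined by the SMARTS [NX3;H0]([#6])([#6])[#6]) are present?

[NX3;H0]([#6])([#6])[#6] is the SMARTS for a tertiary amine: a trivalent nitrogen with no H, bonded to three carbons.
The molecule carries 2 separate instances of a dimethylamino group (-N(CH3)2) meeting every constraint; each maps to a distinct set of atoms, giving 2 matches.

2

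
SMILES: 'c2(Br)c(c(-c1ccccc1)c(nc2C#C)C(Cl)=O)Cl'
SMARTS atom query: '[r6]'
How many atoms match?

12

The query [r6] means: r6 matches atoms in a six-membered ring.
Check the 19 heavy atoms by environment: 1× n (aromatic, in 6-ring) → match; 11× c (aromatic, in 6-ring) → match; 2× Cl (acyclic) → no; 3× C (acyclic) → no; 1× O (acyclic) → no; 1× Br (acyclic) → no.
Summing the matching environments: 1 + 11 = 12 matching atoms.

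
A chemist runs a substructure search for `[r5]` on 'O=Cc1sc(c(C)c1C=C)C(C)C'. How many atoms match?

5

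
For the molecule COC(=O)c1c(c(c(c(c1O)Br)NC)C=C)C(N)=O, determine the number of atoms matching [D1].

8

The query [D1] means: atom with exactly one heavy-atom neighbour (degree 1).
Check the 19 heavy atoms by environment: 6× c (aromatic, D3) → no; 1× N (D2) → no; 3× C (D1) → match; 2× C (D3) → no; 3× O (D1) → match; 1× O (D2) → no; 1× Br (D1) → match; 1× N (D1) → match; 1× C (D2) → no.
Summing the matching environments: 3 + 3 + 1 + 1 = 8 matching atoms.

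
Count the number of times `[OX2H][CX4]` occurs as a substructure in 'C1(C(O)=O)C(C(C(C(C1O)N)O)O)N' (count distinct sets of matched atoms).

3

[OX2H][CX4] is the SMARTS for an aliphatic alcohol: a hydroxyl oxygen bound to an sp3 (X4) carbon.
The molecule carries 3 separate instances of a hydroxyl group (-OH) meeting every constraint; each maps to a distinct set of atoms, giving 3 matches.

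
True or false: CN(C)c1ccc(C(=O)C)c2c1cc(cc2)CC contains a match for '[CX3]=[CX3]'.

False

The pattern [CX3]=[CX3] describes a non-aromatic C=C double bond between two sp2 carbons — an alkene.
The closest candidate here is an ethyl group (-CH2CH3), but its C-C bond is a single bond between CX4 carbons, not CX3=CX3. No other fragment satisfies the full query, so there is no match.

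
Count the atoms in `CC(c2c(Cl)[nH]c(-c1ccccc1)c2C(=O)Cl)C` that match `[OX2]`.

0

Check the 18 heavy atoms by environment: 1× n (aromatic, X3) → no; 10× c (aromatic, X3) → no; 1× C (X3) → no; 1× O (X1) → no; 2× Cl (X1) → no; 3× C (X4) → no.
No environment satisfies the query, so 0 matching atoms.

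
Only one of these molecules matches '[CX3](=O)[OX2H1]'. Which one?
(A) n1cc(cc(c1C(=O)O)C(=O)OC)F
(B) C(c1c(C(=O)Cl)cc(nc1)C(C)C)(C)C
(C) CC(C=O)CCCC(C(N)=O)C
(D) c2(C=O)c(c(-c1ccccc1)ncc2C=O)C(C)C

A

[CX3](=O)[OX2H1] describes an sp2 carbon double-bonded to O and single-bonded to an -OH oxygen (a carboxylic acid).
(A) contains a carboxylic acid group (-C(=O)OH), which satisfies every atom and bond constraint.
(B) has an acyl chloride (-C(=O)Cl) but the carbonyl is bonded to Cl, not to an -OH oxygen.
(C) has an aldehyde (-CHO) but there is no singly-bonded oxygen on the carbonyl carbon.
(D) has an aldehyde (-CHO) but there is no singly-bonded oxygen on the carbonyl carbon.
So the answer is (A).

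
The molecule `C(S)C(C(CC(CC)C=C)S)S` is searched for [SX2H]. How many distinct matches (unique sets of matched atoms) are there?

[SX2H] is the SMARTS for a thiol: an aliphatic sulfur with two connections, one being H.
The molecule carries 3 separate instances of a thiol (-SH) meeting every constraint; each maps to a distinct set of atoms, giving 3 matches.

3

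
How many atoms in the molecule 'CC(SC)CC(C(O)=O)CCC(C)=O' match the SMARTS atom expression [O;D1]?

3

The query [O;D1] means: aliphatic oxygen bonded to exactly one heavy atom.
Check the 14 heavy atoms by environment: 3× C (D1) → no; 4× C (D3) → no; 3× C (D2) → no; 3× O (D1) → match; 1× S (D2) → no.
That gives 3 matching atoms.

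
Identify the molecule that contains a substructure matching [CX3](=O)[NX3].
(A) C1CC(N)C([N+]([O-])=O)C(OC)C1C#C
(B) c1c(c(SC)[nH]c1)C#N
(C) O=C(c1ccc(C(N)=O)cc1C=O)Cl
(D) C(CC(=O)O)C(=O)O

C

[CX3](=O)[NX3] describes a carbonyl carbon bonded to a trivalent nitrogen (an amide).
(A) has a primary amino group (-NH2) but the -NH2 is not attached to a carbonyl carbon.
(B) has a nitrile (-C#N) but the nitrile N is NX1 (triple-bonded), not NX3.
(C) contains a primary amide (-C(=O)NH2), which satisfies every atom and bond constraint.
(D) has a carboxylic acid group (-C(=O)OH) but the carbonyl is bonded to O, not to an NX3 nitrogen.
So the answer is (C).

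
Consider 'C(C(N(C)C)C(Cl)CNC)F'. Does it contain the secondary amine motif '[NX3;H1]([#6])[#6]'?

Yes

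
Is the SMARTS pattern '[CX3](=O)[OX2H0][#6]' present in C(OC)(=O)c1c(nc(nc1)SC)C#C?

The pattern [CX3](=O)[OX2H0][#6] describes a carbonyl carbon bonded to an oxygen that is itself bonded to carbon (no H on that O) — an ester.
The molecule carries a methyl-ester group (-C(=O)OCH3), whose atoms satisfy every constraint of the query, so the pattern matches.

Yes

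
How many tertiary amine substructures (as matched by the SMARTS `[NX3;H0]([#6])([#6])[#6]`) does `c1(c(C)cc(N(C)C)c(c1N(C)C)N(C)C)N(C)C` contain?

[NX3;H0]([#6])([#6])[#6] is the SMARTS for a tertiary amine: a trivalent nitrogen with no H, bonded to three carbons.
The molecule carries 4 separate instances of a dimethylamino group (-N(CH3)2) meeting every constraint; each maps to a distinct set of atoms, giving 4 matches.

4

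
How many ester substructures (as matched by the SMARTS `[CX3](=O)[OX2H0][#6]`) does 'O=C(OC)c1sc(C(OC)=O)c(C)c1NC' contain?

2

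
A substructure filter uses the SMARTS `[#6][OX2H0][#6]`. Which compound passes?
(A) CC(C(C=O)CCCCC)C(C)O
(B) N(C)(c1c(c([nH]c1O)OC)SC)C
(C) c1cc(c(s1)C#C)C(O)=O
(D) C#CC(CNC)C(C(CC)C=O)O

B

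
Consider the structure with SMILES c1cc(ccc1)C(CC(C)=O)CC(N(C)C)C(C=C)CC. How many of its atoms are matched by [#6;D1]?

5

The query [#6;D1] means: carbon bonded to exactly one heavy atom.
Check the 21 heavy atoms by environment: 5× C (D1) → match; 4× C (D2) → no; 4× C (D3) → no; 1× c (aromatic, D3) → no; 5× c (aromatic, D2) → no; 1× N (D3) → no; 1× O (D1) → no.
That gives 5 matching atoms.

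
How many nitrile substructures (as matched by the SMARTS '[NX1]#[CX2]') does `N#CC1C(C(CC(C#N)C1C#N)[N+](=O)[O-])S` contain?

[NX1]#[CX2] is the SMARTS for a nitrile: a nitrogen triple-bonded to a two-connected carbon.
The molecule carries 3 separate instances of a nitrile (-C#N) meeting every constraint; each maps to a distinct set of atoms, giving 3 matches.

3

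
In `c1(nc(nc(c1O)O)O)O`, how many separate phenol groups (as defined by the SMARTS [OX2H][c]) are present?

[OX2H][c] is the SMARTS for a phenol: a hydroxyl oxygen attached to an aromatic carbon.
The molecule carries 4 separate instances of a hydroxyl group (-OH) meeting every constraint; each maps to a distinct set of atoms, giving 4 matches.

4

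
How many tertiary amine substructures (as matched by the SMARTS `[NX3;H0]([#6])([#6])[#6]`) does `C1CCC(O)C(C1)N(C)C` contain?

[NX3;H0]([#6])([#6])[#6] is the SMARTS for a tertiary amine: a trivalent nitrogen with no H, bonded to three carbons.
Exactly one fragment in the molecule meets all constraints, giving 1 match.

1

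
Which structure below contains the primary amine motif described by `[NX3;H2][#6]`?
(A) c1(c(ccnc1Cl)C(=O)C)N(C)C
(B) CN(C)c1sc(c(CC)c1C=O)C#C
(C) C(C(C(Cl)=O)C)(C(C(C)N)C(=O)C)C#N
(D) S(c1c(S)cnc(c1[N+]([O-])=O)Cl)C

C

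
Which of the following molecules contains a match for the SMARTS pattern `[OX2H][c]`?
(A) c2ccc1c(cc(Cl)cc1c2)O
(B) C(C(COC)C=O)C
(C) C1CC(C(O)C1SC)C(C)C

A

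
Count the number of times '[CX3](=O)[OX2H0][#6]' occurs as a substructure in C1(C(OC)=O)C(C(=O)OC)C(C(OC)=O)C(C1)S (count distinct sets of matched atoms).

3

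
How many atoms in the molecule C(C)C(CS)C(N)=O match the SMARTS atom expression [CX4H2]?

The query [CX4H2] means: sp3 carbon (X4) with exactly two hydrogens.
Check the 8 heavy atoms by environment: 2× C (H2, X4) → match; 1× C (H1, X4) → no; 1× C (H3, X4) → no; 1× C (H0, X3) → no; 1× O (H0, X1) → no; 1× N (H2, X3) → no; 1× S (H1, X2) → no.
That gives 2 matching atoms.

2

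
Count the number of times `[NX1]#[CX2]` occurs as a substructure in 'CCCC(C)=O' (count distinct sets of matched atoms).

[NX1]#[CX2] is the SMARTS for a nitrile: a nitrogen triple-bonded to a two-connected carbon.
No fragment in the molecule satisfies every constraint, giving 0 matches.

0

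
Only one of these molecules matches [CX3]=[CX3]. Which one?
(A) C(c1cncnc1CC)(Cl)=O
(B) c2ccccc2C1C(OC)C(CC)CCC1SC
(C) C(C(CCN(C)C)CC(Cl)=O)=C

[CX3]=[CX3] describes a non-aromatic C=C double bond between two sp2 carbons (an alkene).
(A) has an ethyl group (-CH2CH3) but its C-C bond is a single bond between CX4 carbons, not CX3=CX3.
(B) has an ethyl group (-CH2CH3) but its C-C bond is a single bond between CX4 carbons, not CX3=CX3.
(C) contains a vinyl group (-CH=CH2), which satisfies every atom and bond constraint.
So the answer is (C).

C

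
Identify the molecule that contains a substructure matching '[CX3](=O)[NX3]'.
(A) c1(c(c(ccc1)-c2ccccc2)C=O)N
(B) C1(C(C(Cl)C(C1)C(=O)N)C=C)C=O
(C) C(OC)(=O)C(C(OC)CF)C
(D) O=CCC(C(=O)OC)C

[CX3](=O)[NX3] describes a carbonyl carbon bonded to a trivalent nitrogen (an amide).
(A) has a primary amino group (-NH2) but the -NH2 is not attached to a carbonyl carbon.
(B) contains a primary amide (-C(=O)NH2), which satisfies every atom and bond constraint.
(C) has a methyl-ester group (-C(=O)OCH3) but the carbonyl is bonded to O, not to an NX3 nitrogen.
(D) has a methyl-ester group (-C(=O)OCH3) but the carbonyl is bonded to O, not to an NX3 nitrogen.
So the answer is (B).

B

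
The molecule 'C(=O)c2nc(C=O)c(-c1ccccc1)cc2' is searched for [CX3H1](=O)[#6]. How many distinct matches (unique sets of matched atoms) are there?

[CX3H1](=O)[#6] is the SMARTS for an aldehyde: an sp2 carbon with one H, double-bonded to O and single-bonded to carbon.
The molecule carries 2 separate instances of an aldehyde (-CHO) meeting every constraint; each maps to a distinct set of atoms, giving 2 matches.

2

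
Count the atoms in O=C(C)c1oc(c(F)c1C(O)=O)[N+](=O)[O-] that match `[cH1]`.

0

Check the 15 heavy atoms by environment: 1× o (aromatic, H0) → no; 4× c (aromatic, H0) → no; 2× C (H0) → no; 3× O (H0) → no; 1× C (H3) → no; 1× F (H0) → no; 1× O (H1) → no; 1× N (charge +1, H0) → no; 1× O (charge -1, H0) → no.
No environment satisfies the query, so 0 matching atoms.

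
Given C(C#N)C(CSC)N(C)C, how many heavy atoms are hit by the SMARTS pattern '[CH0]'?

1

The query [CH0] means: aliphatic carbon with no attached hydrogen.
Check the 10 heavy atoms by environment: 2× C (H2) → no; 1× C (H1) → no; 1× S (H0) → no; 3× C (H3) → no; 2× N (H0) → no; 1× C (H0) → match.
That gives 1 matching atom.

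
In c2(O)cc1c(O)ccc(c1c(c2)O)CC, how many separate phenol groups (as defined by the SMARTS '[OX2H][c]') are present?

3

[OX2H][c] is the SMARTS for a phenol: a hydroxyl oxygen attached to an aromatic carbon.
The molecule carries 3 separate instances of a hydroxyl group (-OH) meeting every constraint; each maps to a distinct set of atoms, giving 3 matches.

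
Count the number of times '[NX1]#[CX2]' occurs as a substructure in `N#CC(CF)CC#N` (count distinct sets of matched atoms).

[NX1]#[CX2] is the SMARTS for a nitrile: a nitrogen triple-bonded to a two-connected carbon.
The molecule carries 2 separate instances of a nitrile (-C#N) meeting every constraint; each maps to a distinct set of atoms, giving 2 matches.

2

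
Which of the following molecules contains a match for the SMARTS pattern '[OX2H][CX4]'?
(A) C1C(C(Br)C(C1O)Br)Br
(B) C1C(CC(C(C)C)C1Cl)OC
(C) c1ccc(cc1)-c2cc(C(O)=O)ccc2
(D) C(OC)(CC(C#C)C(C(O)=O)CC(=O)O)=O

A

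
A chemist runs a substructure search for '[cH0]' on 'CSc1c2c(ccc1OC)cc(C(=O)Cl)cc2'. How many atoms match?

5

The query [cH0] means: aromatic carbon with no attached hydrogen (substituted or ring-fusion).
Check the 17 heavy atoms by environment: 5× c (aromatic, H0) → match; 5× c (aromatic, H1) → no; 1× S (H0) → no; 2× C (H3) → no; 2× O (H0) → no; 1× C (H0) → no; 1× Cl (H0) → no.
That gives 5 matching atoms.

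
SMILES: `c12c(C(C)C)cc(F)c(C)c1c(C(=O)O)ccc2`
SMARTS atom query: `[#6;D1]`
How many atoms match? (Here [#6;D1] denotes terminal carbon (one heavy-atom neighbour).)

The query [#6;D1] means: carbon bonded to exactly one heavy atom.
Check the 18 heavy atoms by environment: 6× c (aromatic, D3) → no; 4× c (aromatic, D2) → no; 2× C (D3) → no; 2× O (D1) → no; 1× F (D1) → no; 3× C (D1) → match.
That gives 3 matching atoms.

3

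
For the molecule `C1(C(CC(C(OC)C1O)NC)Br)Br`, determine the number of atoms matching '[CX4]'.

8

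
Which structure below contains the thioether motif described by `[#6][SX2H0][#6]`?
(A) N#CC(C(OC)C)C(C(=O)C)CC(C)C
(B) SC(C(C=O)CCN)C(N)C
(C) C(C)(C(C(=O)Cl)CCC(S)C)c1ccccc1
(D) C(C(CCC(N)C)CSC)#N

D

[#6][SX2H0][#6] describes an aliphatic sulfur bridging two carbons with no H on the sulfur (a thioether).
(A) has a methoxy ether (-OCH3) but the bridging atom is O, not S.
(B) has a thiol (-SH) but the sulfur has H1, not H0 bridging two carbons.
(C) has a thiol (-SH) but the sulfur has H1, not H0 bridging two carbons.
(D) contains a methylthio ether (-SCH3), which satisfies every atom and bond constraint.
So the answer is (D).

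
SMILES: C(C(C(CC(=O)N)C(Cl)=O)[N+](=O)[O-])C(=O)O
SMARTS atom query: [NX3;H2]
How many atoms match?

The query [NX3;H2] means: aliphatic N with 3 total connections, two of them H — an -NH2 nitrogen (amine or amide).
Check the 16 heavy atoms by environment: 2× C (H2, X4) → no; 2× C (H1, X4) → no; 3× C (H0, X3) → no; 4× O (H0, X1) → no; 1× O (H1, X2) → no; 1× N (H2, X3) → match; 1× N (charge +1, H0, X3) → no; 1× O (charge -1, H0, X1) → no; 1× Cl (H0, X1) → no.
That gives 1 matching atom.

1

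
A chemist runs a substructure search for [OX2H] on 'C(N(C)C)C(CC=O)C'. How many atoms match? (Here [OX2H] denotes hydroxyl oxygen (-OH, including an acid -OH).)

0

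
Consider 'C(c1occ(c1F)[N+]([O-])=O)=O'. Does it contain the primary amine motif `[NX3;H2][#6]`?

No

The pattern [NX3;H2][#6] describes a trivalent nitrogen with two H attached to carbon — a primary amine.
The closest candidate here is a nitro group (-[N+](=O)[O-]), but the nitrogen is [N+] with no H, not NX3H2. No other fragment satisfies the full query, so there is no match.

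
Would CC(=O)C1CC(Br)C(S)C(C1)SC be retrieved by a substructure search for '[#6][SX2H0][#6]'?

The pattern [#6][SX2H0][#6] describes an aliphatic sulfur bridging two carbons with no H on the sulfur — a thioether.
The molecule carries a methylthio ether (-SCH3), whose atoms satisfy every constraint of the query, so the pattern matches.

Yes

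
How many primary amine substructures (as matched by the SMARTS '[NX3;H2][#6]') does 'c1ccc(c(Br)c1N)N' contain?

[NX3;H2][#6] is the SMARTS for a primary amine: a trivalent nitrogen with two H attached to carbon.
The molecule carries 2 separate instances of a primary amino group (-NH2) meeting every constraint; each maps to a distinct set of atoms, giving 2 matches.

2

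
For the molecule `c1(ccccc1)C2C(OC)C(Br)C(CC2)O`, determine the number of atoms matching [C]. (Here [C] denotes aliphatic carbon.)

The query [C] means: uppercase C matches aliphatic (non-aromatic) carbon only.
Check the 16 heavy atoms by environment: 7× C → match; 1× Br → no; 6× c (aromatic) → no; 2× O → no.
That gives 7 matching atoms.

7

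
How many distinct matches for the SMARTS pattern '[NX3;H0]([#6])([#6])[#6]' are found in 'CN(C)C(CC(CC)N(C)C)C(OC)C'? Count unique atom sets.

2

[NX3;H0]([#6])([#6])[#6] is the SMARTS for a tertiary amine: a trivalent nitrogen with no H, bonded to three carbons.
The molecule carries 2 separate instances of a dimethylamino group (-N(CH3)2) meeting every constraint; each maps to a distinct set of atoms, giving 2 matches.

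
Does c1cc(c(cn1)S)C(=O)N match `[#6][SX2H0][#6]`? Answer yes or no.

The pattern [#6][SX2H0][#6] describes an aliphatic sulfur bridging two carbons with no H on the sulfur — a thioether.
The closest candidate here is a thiol (-SH), but the sulfur has H1, not H0 bridging two carbons. No other fragment satisfies the full query, so there is no match.

No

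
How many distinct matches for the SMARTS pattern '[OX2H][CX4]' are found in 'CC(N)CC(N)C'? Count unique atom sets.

0

[OX2H][CX4] is the SMARTS for an aliphatic alcohol: a hydroxyl oxygen bound to an sp3 (X4) carbon.
No fragment in the molecule satisfies every constraint, giving 0 matches.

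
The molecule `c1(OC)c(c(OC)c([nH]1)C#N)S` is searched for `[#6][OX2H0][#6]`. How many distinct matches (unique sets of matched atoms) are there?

[#6][OX2H0][#6] is the SMARTS for an ether: an aliphatic oxygen bridging two carbons with no H on the oxygen.
The molecule carries 2 separate instances of a methoxy ether (-OCH3) meeting every constraint; each maps to a distinct set of atoms, giving 2 matches.

2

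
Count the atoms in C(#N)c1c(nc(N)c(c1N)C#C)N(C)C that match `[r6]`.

The query [r6] means: r6 matches atoms in a six-membered ring.
Check the 15 heavy atoms by environment: 1× n (aromatic, in 6-ring) → match; 5× c (aromatic, in 6-ring) → match; 4× N (acyclic) → no; 5× C (acyclic) → no.
Summing the matching environments: 1 + 5 = 6 matching atoms.

6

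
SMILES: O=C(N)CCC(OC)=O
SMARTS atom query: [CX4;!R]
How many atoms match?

Check the 9 heavy atoms by environment: 3× C (X4, acyclic) → match; 2× C (X3, acyclic) → no; 2× O (X1, acyclic) → no; 1× N (X3, acyclic) → no; 1× O (X2, acyclic) → no.
That gives 3 matching atoms.

3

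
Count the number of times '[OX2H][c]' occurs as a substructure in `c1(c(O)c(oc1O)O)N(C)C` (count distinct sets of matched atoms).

3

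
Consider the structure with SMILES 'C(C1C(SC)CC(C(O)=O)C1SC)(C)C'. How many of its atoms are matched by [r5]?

5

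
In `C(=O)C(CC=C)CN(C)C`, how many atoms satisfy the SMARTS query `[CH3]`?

2

The query [CH3] means: aliphatic carbon with exactly three hydrogens.
Check the 10 heavy atoms by environment: 3× C (H2) → no; 3× C (H1) → no; 1× N (H0) → no; 2× C (H3) → match; 1× O (H0) → no.
That gives 2 matching atoms.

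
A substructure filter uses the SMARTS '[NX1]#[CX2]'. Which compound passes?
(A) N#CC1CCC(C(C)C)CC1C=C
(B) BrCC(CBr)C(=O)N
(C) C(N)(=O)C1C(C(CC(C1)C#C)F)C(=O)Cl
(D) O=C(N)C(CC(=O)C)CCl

A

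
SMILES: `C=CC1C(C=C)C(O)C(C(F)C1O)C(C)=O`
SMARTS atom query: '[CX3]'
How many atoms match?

5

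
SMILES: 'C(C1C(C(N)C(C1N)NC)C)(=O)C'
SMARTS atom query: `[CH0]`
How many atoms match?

Check the 13 heavy atoms by environment: 5× C (H1) → no; 2× N (H2) → no; 3× C (H3) → no; 1× N (H1) → no; 1× C (H0) → match; 1× O (H0) → no.
That gives 1 matching atom.

1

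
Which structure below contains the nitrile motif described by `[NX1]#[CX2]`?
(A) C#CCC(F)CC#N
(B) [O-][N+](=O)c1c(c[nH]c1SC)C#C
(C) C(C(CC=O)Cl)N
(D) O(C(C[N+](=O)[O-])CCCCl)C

A

[NX1]#[CX2] describes a nitrogen triple-bonded to a two-connected carbon (a nitrile).
(A) contains a nitrile (-C#N), which satisfies every atom and bond constraint.
(B) has a nitro group (-[N+](=O)[O-]) but there is no C#N triple bond.
(C) has a primary amino group (-NH2) but the nitrogen is NX3 (three connections), not NX1 triple-bonded.
(D) has a nitro group (-[N+](=O)[O-]) but there is no C#N triple bond.
So the answer is (A).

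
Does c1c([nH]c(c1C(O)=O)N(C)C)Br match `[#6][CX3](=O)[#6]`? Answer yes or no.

No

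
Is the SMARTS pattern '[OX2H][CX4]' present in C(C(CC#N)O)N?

Yes

The pattern [OX2H][CX4] describes a hydroxyl oxygen bound to an sp3 (X4) carbon — an aliphatic alcohol.
The molecule carries a hydroxyl group (-OH), whose atoms satisfy every constraint of the query, so the pattern matches.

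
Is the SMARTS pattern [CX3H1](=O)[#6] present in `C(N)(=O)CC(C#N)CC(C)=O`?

No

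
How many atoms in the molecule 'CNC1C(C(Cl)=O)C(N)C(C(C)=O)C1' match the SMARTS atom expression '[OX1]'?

Check the 14 heavy atoms by environment: 7× C (X4) → no; 2× C (X3) → no; 2× O (X1) → match; 1× Cl (X1) → no; 2× N (X3) → no.
That gives 2 matching atoms.

2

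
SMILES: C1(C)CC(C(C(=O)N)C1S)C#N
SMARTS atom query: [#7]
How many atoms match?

Check the 12 heavy atoms by environment: 8× C → no; 1× O → no; 2× N → match; 1× S → no.
That gives 2 matching atoms.

2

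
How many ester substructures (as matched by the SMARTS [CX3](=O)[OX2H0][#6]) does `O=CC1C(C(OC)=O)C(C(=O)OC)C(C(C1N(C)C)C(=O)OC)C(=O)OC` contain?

[CX3](=O)[OX2H0][#6] is the SMARTS for an ester: a carbonyl carbon bonded to an oxygen that is itself bonded to carbon (no H on that O).
The molecule carries 4 separate instances of a methyl-ester group (-C(=O)OCH3) meeting every constraint; each maps to a distinct set of atoms, giving 4 matches.

4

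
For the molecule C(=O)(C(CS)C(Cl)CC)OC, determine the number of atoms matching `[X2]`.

2

The query [X2] means: any atom with exactly two total connections (bonds + H).
Check the 11 heavy atoms by environment: 6× C (X4) → no; 1× C (X3) → no; 1× O (X1) → no; 1× O (X2) → match; 1× Cl (X1) → no; 1× S (X2) → match.
Summing the matching environments: 1 + 1 = 2 matching atoms.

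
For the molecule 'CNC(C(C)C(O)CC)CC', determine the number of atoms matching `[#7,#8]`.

Check the 11 heavy atoms by environment: 9× C → no; 1× O → match; 1× N → match.
Summing the matching environments: 1 + 1 = 2 matching atoms.

2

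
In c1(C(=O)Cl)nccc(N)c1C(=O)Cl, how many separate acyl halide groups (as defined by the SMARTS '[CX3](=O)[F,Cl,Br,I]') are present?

2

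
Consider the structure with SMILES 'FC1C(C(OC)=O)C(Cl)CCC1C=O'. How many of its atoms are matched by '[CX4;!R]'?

Check the 14 heavy atoms by environment: 6× C (X4, in 6-ring) → no; 1× F (X1, acyclic) → no; 2× C (X3, acyclic) → no; 2× O (X1, acyclic) → no; 1× O (X2, acyclic) → no; 1× C (X4, acyclic) → match; 1× Cl (X1, acyclic) → no.
That gives 1 matching atom.

1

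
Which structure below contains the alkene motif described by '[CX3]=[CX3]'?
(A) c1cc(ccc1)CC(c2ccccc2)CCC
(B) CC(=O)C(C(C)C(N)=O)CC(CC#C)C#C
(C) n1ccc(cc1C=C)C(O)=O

C

[CX3]=[CX3] describes a non-aromatic C=C double bond between two sp2 carbons (an alkene).
(A) has an ethyl group (-CH2CH3) but its C-C bond is a single bond between CX4 carbons, not CX3=CX3.
(B) has an ethynyl group (-C#CH) but the C-C bond is a triple bond, not a double bond.
(C) contains a vinyl group (-CH=CH2), which satisfies every atom and bond constraint.
So the answer is (C).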